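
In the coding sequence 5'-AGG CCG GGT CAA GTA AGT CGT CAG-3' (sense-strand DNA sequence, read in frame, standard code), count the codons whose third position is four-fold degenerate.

4

Codon 1 AGG (Arg): third position 2-fold.
Codon 2 CCG (Pro): third position 4-fold.
Codon 3 GGT (Gly): third position 4-fold.
Codon 4 CAA (Gln): third position 2-fold.
Codon 5 GTA (Val): third position 4-fold.
Codon 6 AGT (Ser): third position 2-fold.
Codon 7 CGT (Arg): third position 4-fold.
Codon 8 CAG (Gln): third position 2-fold.
Four-fold degenerate third positions: 4.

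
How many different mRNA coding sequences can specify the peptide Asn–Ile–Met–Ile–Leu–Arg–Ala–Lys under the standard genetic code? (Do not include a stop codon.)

5184

Asn: 2 codons.
Ile: 3 codons.
Met: 1 codon.
Ile: 3 codons.
Leu: 6 codons.
Arg: 6 codons.
Ala: 4 codons.
Lys: 2 codons.
2 × 3 × 1 × 3 × 6 × 6 × 4 × 2 = 5184.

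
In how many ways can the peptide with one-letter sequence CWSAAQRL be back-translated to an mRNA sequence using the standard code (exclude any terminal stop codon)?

13824

Cys: 2 codons.
Trp: 1 codon.
Ser: 6 codons.
Ala: 4 codons.
Ala: 4 codons.
Gln: 2 codons.
Arg: 6 codons.
Leu: 6 codons.
2 × 1 × 6 × 4 × 4 × 2 × 6 × 6 = 13824.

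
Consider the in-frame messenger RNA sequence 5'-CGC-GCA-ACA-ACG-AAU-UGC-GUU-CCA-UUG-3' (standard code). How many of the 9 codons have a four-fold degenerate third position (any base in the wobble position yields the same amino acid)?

Codon 1 CGC (Arg): third position 4-fold.
Codon 2 GCA (Ala): third position 4-fold.
Codon 3 ACA (Thr): third position 4-fold.
Codon 4 ACG (Thr): third position 4-fold.
Codon 5 AAU (Asn): third position 2-fold.
Codon 6 UGC (Cys): third position 2-fold.
Codon 7 GUU (Val): third position 4-fold.
Codon 8 CCA (Pro): third position 4-fold.
Codon 9 UUG (Leu): third position 2-fold.
Four-fold degenerate third positions: 6.

6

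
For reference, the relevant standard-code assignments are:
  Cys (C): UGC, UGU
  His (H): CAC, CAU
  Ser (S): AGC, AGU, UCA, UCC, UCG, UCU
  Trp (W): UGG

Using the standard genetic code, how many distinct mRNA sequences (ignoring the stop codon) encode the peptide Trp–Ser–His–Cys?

24

Trp: 1 codon.
Ser: 6 codons.
His: 2 codons.
Cys: 2 codons.
1 × 6 × 2 × 2 = 24.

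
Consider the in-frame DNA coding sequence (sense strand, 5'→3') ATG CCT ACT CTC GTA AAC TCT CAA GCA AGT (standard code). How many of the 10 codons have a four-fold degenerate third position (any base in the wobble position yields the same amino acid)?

Codon 1 ATG (Met): third position 1-fold.
Codon 2 CCT (Pro): third position 4-fold.
Codon 3 ACT (Thr): third position 4-fold.
Codon 4 CTC (Leu): third position 4-fold.
Codon 5 GTA (Val): third position 4-fold.
Codon 6 AAC (Asn): third position 2-fold.
Codon 7 TCT (Ser): third position 4-fold.
Codon 8 CAA (Gln): third position 2-fold.
Codon 9 GCA (Ala): third position 4-fold.
Codon 10 AGT (Ser): third position 2-fold.
Four-fold degenerate third positions: 6.

6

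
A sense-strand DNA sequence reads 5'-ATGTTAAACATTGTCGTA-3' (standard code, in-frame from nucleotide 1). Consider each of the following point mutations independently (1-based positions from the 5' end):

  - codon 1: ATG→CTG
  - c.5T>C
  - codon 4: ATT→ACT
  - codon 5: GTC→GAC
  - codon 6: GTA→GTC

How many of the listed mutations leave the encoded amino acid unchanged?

Codon 1: ATG (Met) → CTG (Leu) — missense.
Codon 2: TTA (Leu) → TCA (Ser) — missense.
Codon 4: ATT (Ile) → ACT (Thr) — missense.
Codon 5: GTC (Val) → GAC (Asp) — missense.
Codon 6: GTA (Val) → GTC (Val) — synonymous.
Synonymous: 1 of 5.

1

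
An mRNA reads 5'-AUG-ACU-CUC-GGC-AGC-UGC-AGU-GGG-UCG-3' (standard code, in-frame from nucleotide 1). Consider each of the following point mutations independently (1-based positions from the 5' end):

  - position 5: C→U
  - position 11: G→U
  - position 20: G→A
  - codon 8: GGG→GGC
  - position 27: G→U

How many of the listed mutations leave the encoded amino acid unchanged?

Codon 2: ACU (Thr) → AUU (Ile) — missense.
Codon 4: GGC (Gly) → GUC (Val) — missense.
Codon 7: AGU (Ser) → AAU (Asn) — missense.
Codon 8: GGG (Gly) → GGC (Gly) — synonymous.
Codon 9: UCG (Ser) → UCU (Ser) — synonymous.
Synonymous: 2 of 5.

2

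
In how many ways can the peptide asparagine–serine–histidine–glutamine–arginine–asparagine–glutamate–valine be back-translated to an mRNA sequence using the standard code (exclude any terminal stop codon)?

Asn: 2 codons.
Ser: 6 codons.
His: 2 codons.
Gln: 2 codons.
Arg: 6 codons.
Asn: 2 codons.
Glu: 2 codons.
Val: 4 codons.
2 × 6 × 2 × 2 × 6 × 2 × 2 × 4 = 4608.

4608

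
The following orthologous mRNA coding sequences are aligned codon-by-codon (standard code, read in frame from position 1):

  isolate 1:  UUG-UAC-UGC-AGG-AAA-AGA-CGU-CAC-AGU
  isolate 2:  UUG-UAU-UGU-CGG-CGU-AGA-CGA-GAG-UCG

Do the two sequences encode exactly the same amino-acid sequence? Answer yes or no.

Codon 1: UUG Leu / UUG Leu — identical.
Codon 2: UAC Tyr / UAU Tyr — synonymous.
Codon 3: UGC Cys / UGU Cys — synonymous.
Codon 4: AGG Arg / CGG Arg — synonymous.
Codon 5: AAA Lys / CGU Arg — nonsynonymous.
Codon 6: AGA Arg / AGA Arg — identical.
Codon 7: CGU Arg / CGA Arg — synonymous.
Codon 8: CAC His / GAG Glu — nonsynonymous.
Codon 9: AGU Ser / UCG Ser — synonymous.
Nonsynonymous differences: 2 → different protein.

no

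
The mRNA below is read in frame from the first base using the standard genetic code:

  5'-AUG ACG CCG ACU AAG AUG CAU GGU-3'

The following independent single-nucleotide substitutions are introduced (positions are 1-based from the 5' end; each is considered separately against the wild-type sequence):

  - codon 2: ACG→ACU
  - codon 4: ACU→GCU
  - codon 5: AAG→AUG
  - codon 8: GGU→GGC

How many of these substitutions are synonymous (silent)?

2

Codon 2: ACG (Thr) → ACU (Thr) — synonymous.
Codon 4: ACU (Thr) → GCU (Ala) — missense.
Codon 5: AAG (Lys) → AUG (Met) — missense.
Codon 8: GGU (Gly) → GGC (Gly) — synonymous.
Synonymous: 2 of 4.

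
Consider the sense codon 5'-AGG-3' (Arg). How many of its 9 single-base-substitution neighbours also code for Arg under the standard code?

2

Position 1: CGG → 1 synonymous.
Position 2: none → 0 synonymous.
Position 3: AGA → 1 synonymous.
Total: 1 + 0 + 1 = 2.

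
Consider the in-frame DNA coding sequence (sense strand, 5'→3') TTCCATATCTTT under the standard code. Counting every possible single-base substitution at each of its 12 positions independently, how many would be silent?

5

Codon 1 (TTC, Phe): 1 synonymous substitution.
Codon 2 (CAT, His): 1 synonymous substitution.
Codon 3 (ATC, Ile): 2 synonymous substitutions.
Codon 4 (TTT, Phe): 1 synonymous substitution.
Total: 1 + 1 + 2 + 1 = 5.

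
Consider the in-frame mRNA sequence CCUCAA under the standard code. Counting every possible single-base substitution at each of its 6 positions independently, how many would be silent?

4

Codon 1 (CCU, Pro): 3 synonymous substitutions.
Codon 2 (CAA, Gln): 1 synonymous substitution.
Total: 3 + 1 = 4.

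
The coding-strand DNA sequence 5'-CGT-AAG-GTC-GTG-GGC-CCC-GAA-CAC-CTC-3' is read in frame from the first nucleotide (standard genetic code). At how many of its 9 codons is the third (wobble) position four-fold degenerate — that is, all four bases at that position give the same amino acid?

6

Codon 1 CGT (Arg): third position 4-fold.
Codon 2 AAG (Lys): third position 2-fold.
Codon 3 GTC (Val): third position 4-fold.
Codon 4 GTG (Val): third position 4-fold.
Codon 5 GGC (Gly): third position 4-fold.
Codon 6 CCC (Pro): third position 4-fold.
Codon 7 GAA (Glu): third position 2-fold.
Codon 8 CAC (His): third position 2-fold.
Codon 9 CTC (Leu): third position 4-fold.
Four-fold degenerate third positions: 6.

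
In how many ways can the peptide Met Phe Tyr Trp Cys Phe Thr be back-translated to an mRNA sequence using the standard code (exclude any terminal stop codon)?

64

Met: 1 codon.
Phe: 2 codons.
Tyr: 2 codons.
Trp: 1 codon.
Cys: 2 codons.
Phe: 2 codons.
Thr: 4 codons.
1 × 2 × 2 × 1 × 2 × 2 × 4 = 64.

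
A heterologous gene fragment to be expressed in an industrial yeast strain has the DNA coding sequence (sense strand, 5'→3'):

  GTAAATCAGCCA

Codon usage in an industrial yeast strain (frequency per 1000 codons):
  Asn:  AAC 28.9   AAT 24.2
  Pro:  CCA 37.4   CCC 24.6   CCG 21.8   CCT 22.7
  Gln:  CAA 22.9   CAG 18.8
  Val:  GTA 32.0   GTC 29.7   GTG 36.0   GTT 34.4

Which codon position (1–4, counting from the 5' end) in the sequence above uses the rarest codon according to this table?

3

Codon 1 GTA (Val): 32.0 per 1000.
Codon 2 AAT (Asn): 24.2 per 1000.
Codon 3 CAG (Gln): 18.8 per 1000.
Codon 4 CCA (Pro): 37.4 per 1000.
Lowest frequency is 18.8 at codon 3.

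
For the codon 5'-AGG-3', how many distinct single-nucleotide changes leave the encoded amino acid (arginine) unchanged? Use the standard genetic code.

2

Position 1: CGG → 1 synonymous.
Position 2: none → 0 synonymous.
Position 3: AGA → 1 synonymous.
Total: 1 + 0 + 1 = 2.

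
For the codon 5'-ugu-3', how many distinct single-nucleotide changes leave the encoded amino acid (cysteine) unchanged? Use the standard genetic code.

Position 1: none → 0 synonymous.
Position 2: none → 0 synonymous.
Position 3: UGC → 1 synonymous.
Total: 0 + 0 + 1 = 1.

1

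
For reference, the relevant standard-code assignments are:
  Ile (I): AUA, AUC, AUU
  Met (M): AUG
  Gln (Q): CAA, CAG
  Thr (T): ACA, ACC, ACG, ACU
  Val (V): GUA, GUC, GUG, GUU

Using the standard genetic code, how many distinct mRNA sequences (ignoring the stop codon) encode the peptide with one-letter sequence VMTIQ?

Val: 4 codons.
Met: 1 codon.
Thr: 4 codons.
Ile: 3 codons.
Gln: 2 codons.
4 × 1 × 4 × 3 × 2 = 96.

96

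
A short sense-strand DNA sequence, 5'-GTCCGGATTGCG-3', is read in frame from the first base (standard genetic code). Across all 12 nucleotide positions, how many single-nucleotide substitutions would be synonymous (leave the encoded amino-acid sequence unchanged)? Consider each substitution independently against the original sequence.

Codon 1 (GTC, Val): 3 synonymous substitutions.
Codon 2 (CGG, Arg): 4 synonymous substitutions.
Codon 3 (ATT, Ile): 2 synonymous substitutions.
Codon 4 (GCG, Ala): 3 synonymous substitutions.
Total: 3 + 4 + 2 + 3 = 12.

12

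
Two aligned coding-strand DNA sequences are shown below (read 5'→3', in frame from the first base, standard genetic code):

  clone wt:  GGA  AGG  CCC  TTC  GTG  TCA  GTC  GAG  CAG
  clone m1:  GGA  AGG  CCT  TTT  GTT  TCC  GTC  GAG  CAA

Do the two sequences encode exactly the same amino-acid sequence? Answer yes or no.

yes

Codon 1: GGA Gly / GGA Gly — identical.
Codon 2: AGG Arg / AGG Arg — identical.
Codon 3: CCC Pro / CCT Pro — synonymous.
Codon 4: TTC Phe / TTT Phe — synonymous.
Codon 5: GTG Val / GTT Val — synonymous.
Codon 6: TCA Ser / TCC Ser — synonymous.
Codon 7: GTC Val / GTC Val — identical.
Codon 8: GAG Glu / GAG Glu — identical.
Codon 9: CAG Gln / CAA Gln — synonymous.
Nonsynonymous differences: 0 → same protein.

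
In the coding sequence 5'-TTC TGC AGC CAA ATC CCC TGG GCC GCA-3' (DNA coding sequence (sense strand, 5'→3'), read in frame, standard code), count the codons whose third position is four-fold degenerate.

3

Codon 1 TTC (Phe): third position 2-fold.
Codon 2 TGC (Cys): third position 2-fold.
Codon 3 AGC (Ser): third position 2-fold.
Codon 4 CAA (Gln): third position 2-fold.
Codon 5 ATC (Ile): third position 3-fold.
Codon 6 CCC (Pro): third position 4-fold.
Codon 7 TGG (Trp): third position 1-fold.
Codon 8 GCC (Ala): third position 4-fold.
Codon 9 GCA (Ala): third position 4-fold.
Four-fold degenerate third positions: 3.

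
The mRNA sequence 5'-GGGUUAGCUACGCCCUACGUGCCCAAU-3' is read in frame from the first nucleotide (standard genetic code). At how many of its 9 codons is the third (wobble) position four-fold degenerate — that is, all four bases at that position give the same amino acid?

6

Codon 1 GGG (Gly): third position 4-fold.
Codon 2 UUA (Leu): third position 2-fold.
Codon 3 GCU (Ala): third position 4-fold.
Codon 4 ACG (Thr): third position 4-fold.
Codon 5 CCC (Pro): third position 4-fold.
Codon 6 UAC (Tyr): third position 2-fold.
Codon 7 GUG (Val): third position 4-fold.
Codon 8 CCC (Pro): third position 4-fold.
Codon 9 AAU (Asn): third position 2-fold.
Four-fold degenerate third positions: 6.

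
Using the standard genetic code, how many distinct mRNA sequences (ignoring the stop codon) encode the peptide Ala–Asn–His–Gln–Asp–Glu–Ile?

Ala: 4 codons.
Asn: 2 codons.
His: 2 codons.
Gln: 2 codons.
Asp: 2 codons.
Glu: 2 codons.
Ile: 3 codons.
4 × 2 × 2 × 2 × 2 × 2 × 3 = 384.

384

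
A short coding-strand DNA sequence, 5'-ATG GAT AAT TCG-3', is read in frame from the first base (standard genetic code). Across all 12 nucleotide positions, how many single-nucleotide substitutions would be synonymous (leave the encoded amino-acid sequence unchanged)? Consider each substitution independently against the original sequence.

5

Codon 1 (ATG, Met): 0 synonymous substitutions.
Codon 2 (GAT, Asp): 1 synonymous substitution.
Codon 3 (AAT, Asn): 1 synonymous substitution.
Codon 4 (TCG, Ser): 3 synonymous substitutions.
Total: 0 + 1 + 1 + 3 = 5.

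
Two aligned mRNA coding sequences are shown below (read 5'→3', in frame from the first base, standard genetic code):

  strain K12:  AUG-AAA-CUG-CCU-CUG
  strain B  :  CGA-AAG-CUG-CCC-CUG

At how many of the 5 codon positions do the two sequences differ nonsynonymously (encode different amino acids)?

1

Codon 1: AUG Met / CGA Arg — nonsynonymous.
Codon 2: AAA Lys / AAG Lys — synonymous.
Codon 3: CUG Leu / CUG Leu — identical.
Codon 4: CCU Pro / CCC Pro — synonymous.
Codon 5: CUG Leu / CUG Leu — identical.
Nonsynonymous differences: 1.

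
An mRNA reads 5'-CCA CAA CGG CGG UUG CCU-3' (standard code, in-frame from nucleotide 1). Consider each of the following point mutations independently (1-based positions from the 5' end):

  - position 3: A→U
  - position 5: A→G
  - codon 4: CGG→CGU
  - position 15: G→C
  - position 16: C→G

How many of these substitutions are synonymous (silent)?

Codon 1: CCA (Pro) → CCU (Pro) — synonymous.
Codon 2: CAA (Gln) → CGA (Arg) — missense.
Codon 4: CGG (Arg) → CGU (Arg) — synonymous.
Codon 5: UUG (Leu) → UUC (Phe) — missense.
Codon 6: CCU (Pro) → GCU (Ala) — missense.
Synonymous: 2 of 5.

2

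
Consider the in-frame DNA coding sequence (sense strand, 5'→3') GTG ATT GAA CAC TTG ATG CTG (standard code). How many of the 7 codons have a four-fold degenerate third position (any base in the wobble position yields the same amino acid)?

2

Codon 1 GTG (Val): third position 4-fold.
Codon 2 ATT (Ile): third position 3-fold.
Codon 3 GAA (Glu): third position 2-fold.
Codon 4 CAC (His): third position 2-fold.
Codon 5 TTG (Leu): third position 2-fold.
Codon 6 ATG (Met): third position 1-fold.
Codon 7 CTG (Leu): third position 4-fold.
Four-fold degenerate third positions: 2.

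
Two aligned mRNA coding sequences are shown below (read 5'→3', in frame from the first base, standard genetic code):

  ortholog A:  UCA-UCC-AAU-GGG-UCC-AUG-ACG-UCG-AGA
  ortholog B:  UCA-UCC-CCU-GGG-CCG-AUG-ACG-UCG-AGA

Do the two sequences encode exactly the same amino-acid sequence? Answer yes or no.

no

Codon 1: UCA Ser / UCA Ser — identical.
Codon 2: UCC Ser / UCC Ser — identical.
Codon 3: AAU Asn / CCU Pro — nonsynonymous.
Codon 4: GGG Gly / GGG Gly — identical.
Codon 5: UCC Ser / CCG Pro — nonsynonymous.
Codon 6: AUG Met / AUG Met — identical.
Codon 7: ACG Thr / ACG Thr — identical.
Codon 8: UCG Ser / UCG Ser — identical.
Codon 9: AGA Arg / AGA Arg — identical.
Nonsynonymous differences: 2 → different protein.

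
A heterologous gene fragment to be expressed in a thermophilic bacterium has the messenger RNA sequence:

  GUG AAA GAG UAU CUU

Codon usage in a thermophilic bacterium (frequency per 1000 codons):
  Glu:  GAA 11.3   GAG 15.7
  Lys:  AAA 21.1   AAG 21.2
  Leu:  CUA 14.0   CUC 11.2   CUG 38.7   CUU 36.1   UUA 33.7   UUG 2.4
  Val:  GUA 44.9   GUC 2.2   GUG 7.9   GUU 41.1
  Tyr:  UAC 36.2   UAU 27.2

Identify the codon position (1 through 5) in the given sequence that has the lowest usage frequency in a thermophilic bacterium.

1

Codon 1 GUG (Val): 7.9 per 1000.
Codon 2 AAA (Lys): 21.1 per 1000.
Codon 3 GAG (Glu): 15.7 per 1000.
Codon 4 UAU (Tyr): 27.2 per 1000.
Codon 5 CUU (Leu): 36.1 per 1000.
Lowest frequency is 7.9 at codon 1.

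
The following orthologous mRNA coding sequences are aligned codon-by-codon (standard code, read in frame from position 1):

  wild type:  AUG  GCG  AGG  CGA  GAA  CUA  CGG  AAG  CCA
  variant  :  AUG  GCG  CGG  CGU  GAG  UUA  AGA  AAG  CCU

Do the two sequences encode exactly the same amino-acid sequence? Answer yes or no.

Codon 1: AUG Met / AUG Met — identical.
Codon 2: GCG Ala / GCG Ala — identical.
Codon 3: AGG Arg / CGG Arg — synonymous.
Codon 4: CGA Arg / CGU Arg — synonymous.
Codon 5: GAA Glu / GAG Glu — synonymous.
Codon 6: CUA Leu / UUA Leu — synonymous.
Codon 7: CGG Arg / AGA Arg — synonymous.
Codon 8: AAG Lys / AAG Lys — identical.
Codon 9: CCA Pro / CCU Pro — synonymous.
Nonsynonymous differences: 0 → same protein.

yes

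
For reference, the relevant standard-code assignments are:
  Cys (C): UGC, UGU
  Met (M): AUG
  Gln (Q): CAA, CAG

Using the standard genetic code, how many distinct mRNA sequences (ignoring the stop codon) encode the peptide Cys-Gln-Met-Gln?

8

Cys: 2 codons.
Gln: 2 codons.
Met: 1 codon.
Gln: 2 codons.
2 × 2 × 1 × 2 = 8.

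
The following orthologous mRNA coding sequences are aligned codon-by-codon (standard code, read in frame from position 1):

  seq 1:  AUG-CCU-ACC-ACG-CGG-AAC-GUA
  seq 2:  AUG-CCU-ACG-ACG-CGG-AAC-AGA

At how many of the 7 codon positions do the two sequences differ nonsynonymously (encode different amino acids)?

Codon 1: AUG Met / AUG Met — identical.
Codon 2: CCU Pro / CCU Pro — identical.
Codon 3: ACC Thr / ACG Thr — synonymous.
Codon 4: ACG Thr / ACG Thr — identical.
Codon 5: CGG Arg / CGG Arg — identical.
Codon 6: AAC Asn / AAC Asn — identical.
Codon 7: GUA Val / AGA Arg — nonsynonymous.
Nonsynonymous differences: 1.

1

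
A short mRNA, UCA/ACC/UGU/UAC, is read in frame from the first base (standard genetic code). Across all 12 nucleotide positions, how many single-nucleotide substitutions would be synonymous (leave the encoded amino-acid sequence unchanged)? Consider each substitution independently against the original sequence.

8

Codon 1 (UCA, Ser): 3 synonymous substitutions.
Codon 2 (ACC, Thr): 3 synonymous substitutions.
Codon 3 (UGU, Cys): 1 synonymous substitution.
Codon 4 (UAC, Tyr): 1 synonymous substitution.
Total: 3 + 3 + 1 + 1 = 8.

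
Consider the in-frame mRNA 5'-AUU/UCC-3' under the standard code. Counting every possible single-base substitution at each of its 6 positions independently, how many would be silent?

5

Codon 1 (AUU, Ile): 2 synonymous substitutions.
Codon 2 (UCC, Ser): 3 synonymous substitutions.
Total: 2 + 3 = 5.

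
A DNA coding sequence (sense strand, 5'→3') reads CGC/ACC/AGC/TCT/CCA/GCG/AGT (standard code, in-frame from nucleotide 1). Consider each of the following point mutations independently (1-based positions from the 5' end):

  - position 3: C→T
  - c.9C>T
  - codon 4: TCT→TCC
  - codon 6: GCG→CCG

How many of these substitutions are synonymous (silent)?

Codon 1: CGC (Arg) → CGT (Arg) — synonymous.
Codon 3: AGC (Ser) → AGT (Ser) — synonymous.
Codon 4: TCT (Ser) → TCC (Ser) — synonymous.
Codon 6: GCG (Ala) → CCG (Pro) — missense.
Synonymous: 3 of 4.

3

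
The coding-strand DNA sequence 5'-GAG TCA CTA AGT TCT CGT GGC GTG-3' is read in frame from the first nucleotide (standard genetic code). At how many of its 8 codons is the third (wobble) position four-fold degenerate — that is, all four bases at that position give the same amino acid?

Codon 1 GAG (Glu): third position 2-fold.
Codon 2 TCA (Ser): third position 4-fold.
Codon 3 CTA (Leu): third position 4-fold.
Codon 4 AGT (Ser): third position 2-fold.
Codon 5 TCT (Ser): third position 4-fold.
Codon 6 CGT (Arg): third position 4-fold.
Codon 7 GGC (Gly): third position 4-fold.
Codon 8 GTG (Val): third position 4-fold.
Four-fold degenerate third positions: 6.

6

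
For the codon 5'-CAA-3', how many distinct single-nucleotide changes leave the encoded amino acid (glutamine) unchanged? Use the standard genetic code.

1

Position 1: none → 0 synonymous.
Position 2: none → 0 synonymous.
Position 3: CAG → 1 synonymous.
Total: 0 + 0 + 1 = 1.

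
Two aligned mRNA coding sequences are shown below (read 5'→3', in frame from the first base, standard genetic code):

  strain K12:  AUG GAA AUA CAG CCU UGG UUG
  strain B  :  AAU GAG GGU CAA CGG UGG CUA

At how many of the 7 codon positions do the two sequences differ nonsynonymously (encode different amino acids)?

Codon 1: AUG Met / AAU Asn — nonsynonymous.
Codon 2: GAA Glu / GAG Glu — synonymous.
Codon 3: AUA Ile / GGU Gly — nonsynonymous.
Codon 4: CAG Gln / CAA Gln — synonymous.
Codon 5: CCU Pro / CGG Arg — nonsynonymous.
Codon 6: UGG Trp / UGG Trp — identical.
Codon 7: UUG Leu / CUA Leu — synonymous.
Nonsynonymous differences: 3.

3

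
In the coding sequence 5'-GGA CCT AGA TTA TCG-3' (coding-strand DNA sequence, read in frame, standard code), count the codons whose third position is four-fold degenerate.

Codon 1 GGA (Gly): third position 4-fold.
Codon 2 CCT (Pro): third position 4-fold.
Codon 3 AGA (Arg): third position 2-fold.
Codon 4 TTA (Leu): third position 2-fold.
Codon 5 TCG (Ser): third position 4-fold.
Four-fold degenerate third positions: 3.

3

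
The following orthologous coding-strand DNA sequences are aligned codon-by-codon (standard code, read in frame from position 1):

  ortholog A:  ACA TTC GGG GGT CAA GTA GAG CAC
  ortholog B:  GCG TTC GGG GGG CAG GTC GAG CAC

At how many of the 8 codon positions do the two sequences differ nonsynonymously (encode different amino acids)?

1

Codon 1: ACA Thr / GCG Ala — nonsynonymous.
Codon 2: TTC Phe / TTC Phe — identical.
Codon 3: GGG Gly / GGG Gly — identical.
Codon 4: GGT Gly / GGG Gly — synonymous.
Codon 5: CAA Gln / CAG Gln — synonymous.
Codon 6: GTA Val / GTC Val — synonymous.
Codon 7: GAG Glu / GAG Glu — identical.
Codon 8: CAC His / CAC His — identical.
Nonsynonymous differences: 1.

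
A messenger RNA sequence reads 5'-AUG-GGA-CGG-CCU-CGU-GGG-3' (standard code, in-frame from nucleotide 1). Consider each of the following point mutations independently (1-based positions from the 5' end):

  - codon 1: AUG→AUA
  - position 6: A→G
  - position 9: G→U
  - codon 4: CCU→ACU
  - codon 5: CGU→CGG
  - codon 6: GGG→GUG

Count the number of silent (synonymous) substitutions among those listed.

3

Codon 1: AUG (Met) → AUA (Ile) — missense.
Codon 2: GGA (Gly) → GGG (Gly) — synonymous.
Codon 3: CGG (Arg) → CGU (Arg) — synonymous.
Codon 4: CCU (Pro) → ACU (Thr) — missense.
Codon 5: CGU (Arg) → CGG (Arg) — synonymous.
Codon 6: GGG (Gly) → GUG (Val) — missense.
Synonymous: 3 of 6.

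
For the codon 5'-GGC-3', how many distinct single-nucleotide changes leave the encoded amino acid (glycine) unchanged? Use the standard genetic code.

Position 1: none → 0 synonymous.
Position 2: none → 0 synonymous.
Position 3: GGT, GGA, GGG → 3 synonymous.
Total: 0 + 0 + 3 = 3.

3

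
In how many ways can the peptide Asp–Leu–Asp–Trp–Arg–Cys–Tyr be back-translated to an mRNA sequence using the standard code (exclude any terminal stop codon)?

576

Asp: 2 codons.
Leu: 6 codons.
Asp: 2 codons.
Trp: 1 codon.
Arg: 6 codons.
Cys: 2 codons.
Tyr: 2 codons.
2 × 6 × 2 × 1 × 6 × 2 × 2 = 576.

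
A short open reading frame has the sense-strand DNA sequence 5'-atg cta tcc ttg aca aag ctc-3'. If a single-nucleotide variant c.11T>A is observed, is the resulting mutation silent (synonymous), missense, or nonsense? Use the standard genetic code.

nonsense

Position 11 falls in codon 4: TTG → Leu.
After the substitution the codon is TAG → Stop.
The new codon is a stop codon, so this is a nonsense mutation.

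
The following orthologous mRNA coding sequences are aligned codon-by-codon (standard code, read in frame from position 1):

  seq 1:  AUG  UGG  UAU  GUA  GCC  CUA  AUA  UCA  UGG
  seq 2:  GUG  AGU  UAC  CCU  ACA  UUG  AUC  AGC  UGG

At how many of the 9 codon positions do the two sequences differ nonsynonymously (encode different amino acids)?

Codon 1: AUG Met / GUG Val — nonsynonymous.
Codon 2: UGG Trp / AGU Ser — nonsynonymous.
Codon 3: UAU Tyr / UAC Tyr — synonymous.
Codon 4: GUA Val / CCU Pro — nonsynonymous.
Codon 5: GCC Ala / ACA Thr — nonsynonymous.
Codon 6: CUA Leu / UUG Leu — synonymous.
Codon 7: AUA Ile / AUC Ile — synonymous.
Codon 8: UCA Ser / AGC Ser — synonymous.
Codon 9: UGG Trp / UGG Trp — identical.
Nonsynonymous differences: 4.

4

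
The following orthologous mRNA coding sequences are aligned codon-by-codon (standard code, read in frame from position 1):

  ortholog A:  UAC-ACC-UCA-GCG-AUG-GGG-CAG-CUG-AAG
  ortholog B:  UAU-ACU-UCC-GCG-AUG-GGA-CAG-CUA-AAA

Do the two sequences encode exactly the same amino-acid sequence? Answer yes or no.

Codon 1: UAC Tyr / UAU Tyr — synonymous.
Codon 2: ACC Thr / ACU Thr — synonymous.
Codon 3: UCA Ser / UCC Ser — synonymous.
Codon 4: GCG Ala / GCG Ala — identical.
Codon 5: AUG Met / AUG Met — identical.
Codon 6: GGG Gly / GGA Gly — synonymous.
Codon 7: CAG Gln / CAG Gln — identical.
Codon 8: CUG Leu / CUA Leu — synonymous.
Codon 9: AAG Lys / AAA Lys — synonymous.
Nonsynonymous differences: 0 → same protein.

yes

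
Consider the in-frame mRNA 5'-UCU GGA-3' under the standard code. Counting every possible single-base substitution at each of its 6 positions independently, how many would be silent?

6

Codon 1 (UCU, Ser): 3 synonymous substitutions.
Codon 2 (GGA, Gly): 3 synonymous substitutions.
Total: 3 + 3 = 6.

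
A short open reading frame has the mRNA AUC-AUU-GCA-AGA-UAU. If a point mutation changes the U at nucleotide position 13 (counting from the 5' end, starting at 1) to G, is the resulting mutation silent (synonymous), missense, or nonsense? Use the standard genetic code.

missense

Position 13 falls in codon 5: UAU → Tyr.
After the substitution the codon is GAU → Asp.
Tyr ≠ Asp, so this is a missense mutation.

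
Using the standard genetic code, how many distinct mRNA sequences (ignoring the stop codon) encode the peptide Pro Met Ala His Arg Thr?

Pro: 4 codons.
Met: 1 codon.
Ala: 4 codons.
His: 2 codons.
Arg: 6 codons.
Thr: 4 codons.
4 × 1 × 4 × 2 × 6 × 4 = 768.

768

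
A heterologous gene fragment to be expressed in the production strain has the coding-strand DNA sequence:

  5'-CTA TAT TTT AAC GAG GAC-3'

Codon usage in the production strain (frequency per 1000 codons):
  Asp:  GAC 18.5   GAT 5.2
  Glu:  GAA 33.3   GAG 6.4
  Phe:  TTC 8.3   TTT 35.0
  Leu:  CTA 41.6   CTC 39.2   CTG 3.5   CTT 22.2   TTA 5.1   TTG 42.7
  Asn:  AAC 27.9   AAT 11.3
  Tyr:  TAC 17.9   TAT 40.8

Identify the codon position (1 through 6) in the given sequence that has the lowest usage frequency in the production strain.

Codon 1 CTA (Leu): 41.6 per 1000.
Codon 2 TAT (Tyr): 40.8 per 1000.
Codon 3 TTT (Phe): 35.0 per 1000.
Codon 4 AAC (Asn): 27.9 per 1000.
Codon 5 GAG (Glu): 6.4 per 1000.
Codon 6 GAC (Asp): 18.5 per 1000.
Lowest frequency is 6.4 at codon 5.

5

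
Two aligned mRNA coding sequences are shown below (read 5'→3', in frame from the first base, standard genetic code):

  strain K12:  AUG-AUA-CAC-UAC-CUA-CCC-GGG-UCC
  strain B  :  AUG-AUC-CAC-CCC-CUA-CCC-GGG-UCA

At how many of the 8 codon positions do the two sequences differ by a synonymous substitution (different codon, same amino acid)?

2

Codon 1: AUG Met / AUG Met — identical.
Codon 2: AUA Ile / AUC Ile — synonymous.
Codon 3: CAC His / CAC His — identical.
Codon 4: UAC Tyr / CCC Pro — nonsynonymous.
Codon 5: CUA Leu / CUA Leu — identical.
Codon 6: CCC Pro / CCC Pro — identical.
Codon 7: GGG Gly / GGG Gly — identical.
Codon 8: UCC Ser / UCA Ser — synonymous.
Synonymous differences: 2.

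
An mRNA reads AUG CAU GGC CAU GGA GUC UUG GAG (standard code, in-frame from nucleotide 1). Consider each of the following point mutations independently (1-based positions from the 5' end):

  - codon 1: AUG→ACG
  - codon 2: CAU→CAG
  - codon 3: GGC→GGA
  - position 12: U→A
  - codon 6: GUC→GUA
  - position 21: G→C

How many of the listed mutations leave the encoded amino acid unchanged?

Codon 1: AUG (Met) → ACG (Thr) — missense.
Codon 2: CAU (His) → CAG (Gln) — missense.
Codon 3: GGC (Gly) → GGA (Gly) — synonymous.
Codon 4: CAU (His) → CAA (Gln) — missense.
Codon 6: GUC (Val) → GUA (Val) — synonymous.
Codon 7: UUG (Leu) → UUC (Phe) — missense.
Synonymous: 2 of 6.

2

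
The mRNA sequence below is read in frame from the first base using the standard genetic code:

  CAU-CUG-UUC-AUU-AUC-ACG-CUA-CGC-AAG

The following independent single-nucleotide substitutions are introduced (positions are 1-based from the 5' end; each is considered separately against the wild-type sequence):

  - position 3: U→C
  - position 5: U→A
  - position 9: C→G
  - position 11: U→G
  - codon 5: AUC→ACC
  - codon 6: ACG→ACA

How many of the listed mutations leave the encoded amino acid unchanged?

2

Codon 1: CAU (His) → CAC (His) — synonymous.
Codon 2: CUG (Leu) → CAG (Gln) — missense.
Codon 3: UUC (Phe) → UUG (Leu) — missense.
Codon 4: AUU (Ile) → AGU (Ser) — missense.
Codon 5: AUC (Ile) → ACC (Thr) — missense.
Codon 6: ACG (Thr) → ACA (Thr) — synonymous.
Synonymous: 2 of 6.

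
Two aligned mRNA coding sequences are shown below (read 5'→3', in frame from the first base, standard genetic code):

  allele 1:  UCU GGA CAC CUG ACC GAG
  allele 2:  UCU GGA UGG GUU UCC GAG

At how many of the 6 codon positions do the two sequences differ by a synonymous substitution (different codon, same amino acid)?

0

Codon 1: UCU Ser / UCU Ser — identical.
Codon 2: GGA Gly / GGA Gly — identical.
Codon 3: CAC His / UGG Trp — nonsynonymous.
Codon 4: CUG Leu / GUU Val — nonsynonymous.
Codon 5: ACC Thr / UCC Ser — nonsynonymous.
Codon 6: GAG Glu / GAG Glu — identical.
Synonymous differences: 0.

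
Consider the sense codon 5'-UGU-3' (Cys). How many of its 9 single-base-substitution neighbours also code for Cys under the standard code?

Position 1: none → 0 synonymous.
Position 2: none → 0 synonymous.
Position 3: UGC → 1 synonymous.
Total: 0 + 0 + 1 = 1.

1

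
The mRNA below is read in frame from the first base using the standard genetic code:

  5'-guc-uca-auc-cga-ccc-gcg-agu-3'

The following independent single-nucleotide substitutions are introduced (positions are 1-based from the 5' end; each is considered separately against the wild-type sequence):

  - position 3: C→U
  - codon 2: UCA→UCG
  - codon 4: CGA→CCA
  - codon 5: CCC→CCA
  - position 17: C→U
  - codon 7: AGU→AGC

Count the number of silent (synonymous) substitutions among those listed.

4

Codon 1: GUC (Val) → GUU (Val) — synonymous.
Codon 2: UCA (Ser) → UCG (Ser) — synonymous.
Codon 4: CGA (Arg) → CCA (Pro) — missense.
Codon 5: CCC (Pro) → CCA (Pro) — synonymous.
Codon 6: GCG (Ala) → GUG (Val) — missense.
Codon 7: AGU (Ser) → AGC (Ser) — synonymous.
Synonymous: 4 of 6.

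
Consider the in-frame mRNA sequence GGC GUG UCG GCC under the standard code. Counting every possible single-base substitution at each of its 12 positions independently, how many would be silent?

Codon 1 (GGC, Gly): 3 synonymous substitutions.
Codon 2 (GUG, Val): 3 synonymous substitutions.
Codon 3 (UCG, Ser): 3 synonymous substitutions.
Codon 4 (GCC, Ala): 3 synonymous substitutions.
Total: 3 + 3 + 3 + 3 = 12.

12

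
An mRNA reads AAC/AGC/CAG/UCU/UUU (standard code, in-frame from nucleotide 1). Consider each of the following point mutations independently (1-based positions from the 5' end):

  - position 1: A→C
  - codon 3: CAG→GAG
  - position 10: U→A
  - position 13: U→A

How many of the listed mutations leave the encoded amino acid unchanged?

Codon 1: AAC (Asn) → CAC (His) — missense.
Codon 3: CAG (Gln) → GAG (Glu) — missense.
Codon 4: UCU (Ser) → ACU (Thr) — missense.
Codon 5: UUU (Phe) → AUU (Ile) — missense.
Synonymous: 0 of 4.

0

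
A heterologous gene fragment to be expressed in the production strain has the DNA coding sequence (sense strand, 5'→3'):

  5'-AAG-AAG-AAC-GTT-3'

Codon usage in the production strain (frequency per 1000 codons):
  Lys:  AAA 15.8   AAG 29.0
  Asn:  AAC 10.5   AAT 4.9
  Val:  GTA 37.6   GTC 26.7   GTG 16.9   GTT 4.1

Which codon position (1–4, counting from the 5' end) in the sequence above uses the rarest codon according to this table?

4

Codon 1 AAG (Lys): 29.0 per 1000.
Codon 2 AAG (Lys): 29.0 per 1000.
Codon 3 AAC (Asn): 10.5 per 1000.
Codon 4 GTT (Val): 4.1 per 1000.
Lowest frequency is 4.1 at codon 4.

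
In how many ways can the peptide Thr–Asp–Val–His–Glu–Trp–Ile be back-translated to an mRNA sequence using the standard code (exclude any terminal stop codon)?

Thr: 4 codons.
Asp: 2 codons.
Val: 4 codons.
His: 2 codons.
Glu: 2 codons.
Trp: 1 codon.
Ile: 3 codons.
4 × 2 × 4 × 2 × 2 × 1 × 3 = 384.

384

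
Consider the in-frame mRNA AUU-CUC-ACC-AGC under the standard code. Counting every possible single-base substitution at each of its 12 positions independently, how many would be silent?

9

Codon 1 (AUU, Ile): 2 synonymous substitutions.
Codon 2 (CUC, Leu): 3 synonymous substitutions.
Codon 3 (ACC, Thr): 3 synonymous substitutions.
Codon 4 (AGC, Ser): 1 synonymous substitution.
Total: 2 + 3 + 3 + 1 = 9.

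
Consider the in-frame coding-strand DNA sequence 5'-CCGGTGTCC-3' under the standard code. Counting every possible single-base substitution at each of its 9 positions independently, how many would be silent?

9

Codon 1 (CCG, Pro): 3 synonymous substitutions.
Codon 2 (GTG, Val): 3 synonymous substitutions.
Codon 3 (TCC, Ser): 3 synonymous substitutions.
Total: 3 + 3 + 3 = 9.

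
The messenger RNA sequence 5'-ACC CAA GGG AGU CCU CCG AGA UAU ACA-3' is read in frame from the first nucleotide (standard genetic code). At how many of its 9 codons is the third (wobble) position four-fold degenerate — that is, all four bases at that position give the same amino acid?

5

Codon 1 ACC (Thr): third position 4-fold.
Codon 2 CAA (Gln): third position 2-fold.
Codon 3 GGG (Gly): third position 4-fold.
Codon 4 AGU (Ser): third position 2-fold.
Codon 5 CCU (Pro): third position 4-fold.
Codon 6 CCG (Pro): third position 4-fold.
Codon 7 AGA (Arg): third position 2-fold.
Codon 8 UAU (Tyr): third position 2-fold.
Codon 9 ACA (Thr): third position 4-fold.
Four-fold degenerate third positions: 5.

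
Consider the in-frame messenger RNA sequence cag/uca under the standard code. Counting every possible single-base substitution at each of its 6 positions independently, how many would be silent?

4

Codon 1 (CAG, Gln): 1 synonymous substitution.
Codon 2 (UCA, Ser): 3 synonymous substitutions.
Total: 1 + 3 = 4.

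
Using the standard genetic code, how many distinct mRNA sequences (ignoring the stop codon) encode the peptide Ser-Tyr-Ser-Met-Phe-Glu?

288

Ser: 6 codons.
Tyr: 2 codons.
Ser: 6 codons.
Met: 1 codon.
Phe: 2 codons.
Glu: 2 codons.
6 × 2 × 6 × 1 × 2 × 2 = 288.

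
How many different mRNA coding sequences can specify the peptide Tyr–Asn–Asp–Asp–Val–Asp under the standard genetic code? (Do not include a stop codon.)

Tyr: 2 codons.
Asn: 2 codons.
Asp: 2 codons.
Asp: 2 codons.
Val: 4 codons.
Asp: 2 codons.
2 × 2 × 2 × 2 × 4 × 2 = 128.

128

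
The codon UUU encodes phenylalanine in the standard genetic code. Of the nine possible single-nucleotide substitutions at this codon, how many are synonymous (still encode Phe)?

1

Position 1: none → 0 synonymous.
Position 2: none → 0 synonymous.
Position 3: UUC → 1 synonymous.
Total: 0 + 0 + 1 = 1.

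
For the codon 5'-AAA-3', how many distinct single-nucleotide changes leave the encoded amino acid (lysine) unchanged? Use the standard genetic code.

Position 1: none → 0 synonymous.
Position 2: none → 0 synonymous.
Position 3: AAG → 1 synonymous.
Total: 0 + 0 + 1 = 1.

1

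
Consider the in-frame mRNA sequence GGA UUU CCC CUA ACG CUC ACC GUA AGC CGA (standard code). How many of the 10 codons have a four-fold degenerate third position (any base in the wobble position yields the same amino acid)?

8

Codon 1 GGA (Gly): third position 4-fold.
Codon 2 UUU (Phe): third position 2-fold.
Codon 3 CCC (Pro): third position 4-fold.
Codon 4 CUA (Leu): third position 4-fold.
Codon 5 ACG (Thr): third position 4-fold.
Codon 6 CUC (Leu): third position 4-fold.
Codon 7 ACC (Thr): third position 4-fold.
Codon 8 GUA (Val): third position 4-fold.
Codon 9 AGC (Ser): third position 2-fold.
Codon 10 CGA (Arg): third position 4-fold.
Four-fold degenerate third positions: 8.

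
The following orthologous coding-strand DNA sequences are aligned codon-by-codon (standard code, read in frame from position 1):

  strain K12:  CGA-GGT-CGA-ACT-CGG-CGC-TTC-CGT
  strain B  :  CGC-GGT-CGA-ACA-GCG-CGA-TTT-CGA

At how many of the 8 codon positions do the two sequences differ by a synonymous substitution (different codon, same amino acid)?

Codon 1: CGA Arg / CGC Arg — synonymous.
Codon 2: GGT Gly / GGT Gly — identical.
Codon 3: CGA Arg / CGA Arg — identical.
Codon 4: ACT Thr / ACA Thr — synonymous.
Codon 5: CGG Arg / GCG Ala — nonsynonymous.
Codon 6: CGC Arg / CGA Arg — synonymous.
Codon 7: TTC Phe / TTT Phe — synonymous.
Codon 8: CGT Arg / CGA Arg — synonymous.
Synonymous differences: 5.

5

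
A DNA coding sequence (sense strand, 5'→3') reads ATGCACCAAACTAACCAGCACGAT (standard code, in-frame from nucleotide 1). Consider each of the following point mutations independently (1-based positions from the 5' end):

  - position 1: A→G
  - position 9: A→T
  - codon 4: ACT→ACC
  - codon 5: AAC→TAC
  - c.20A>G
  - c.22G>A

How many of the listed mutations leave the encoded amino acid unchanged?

Codon 1: ATG (Met) → GTG (Val) — missense.
Codon 3: CAA (Gln) → CAT (His) — missense.
Codon 4: ACT (Thr) → ACC (Thr) — synonymous.
Codon 5: AAC (Asn) → TAC (Tyr) — missense.
Codon 7: CAC (His) → CGC (Arg) — missense.
Codon 8: GAT (Asp) → AAT (Asn) — missense.
Synonymous: 1 of 6.

1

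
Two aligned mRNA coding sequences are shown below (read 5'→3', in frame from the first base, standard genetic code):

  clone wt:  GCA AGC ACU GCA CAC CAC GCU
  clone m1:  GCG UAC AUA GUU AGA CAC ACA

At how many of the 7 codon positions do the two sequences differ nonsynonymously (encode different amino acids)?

5

Codon 1: GCA Ala / GCG Ala — synonymous.
Codon 2: AGC Ser / UAC Tyr — nonsynonymous.
Codon 3: ACU Thr / AUA Ile — nonsynonymous.
Codon 4: GCA Ala / GUU Val — nonsynonymous.
Codon 5: CAC His / AGA Arg — nonsynonymous.
Codon 6: CAC His / CAC His — identical.
Codon 7: GCU Ala / ACA Thr — nonsynonymous.
Nonsynonymous differences: 5.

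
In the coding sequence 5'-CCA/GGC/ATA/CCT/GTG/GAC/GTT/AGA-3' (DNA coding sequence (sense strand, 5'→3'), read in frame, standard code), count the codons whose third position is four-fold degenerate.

5

Codon 1 CCA (Pro): third position 4-fold.
Codon 2 GGC (Gly): third position 4-fold.
Codon 3 ATA (Ile): third position 3-fold.
Codon 4 CCT (Pro): third position 4-fold.
Codon 5 GTG (Val): third position 4-fold.
Codon 6 GAC (Asp): third position 2-fold.
Codon 7 GTT (Val): third position 4-fold.
Codon 8 AGA (Arg): third position 2-fold.
Four-fold degenerate third positions: 5.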